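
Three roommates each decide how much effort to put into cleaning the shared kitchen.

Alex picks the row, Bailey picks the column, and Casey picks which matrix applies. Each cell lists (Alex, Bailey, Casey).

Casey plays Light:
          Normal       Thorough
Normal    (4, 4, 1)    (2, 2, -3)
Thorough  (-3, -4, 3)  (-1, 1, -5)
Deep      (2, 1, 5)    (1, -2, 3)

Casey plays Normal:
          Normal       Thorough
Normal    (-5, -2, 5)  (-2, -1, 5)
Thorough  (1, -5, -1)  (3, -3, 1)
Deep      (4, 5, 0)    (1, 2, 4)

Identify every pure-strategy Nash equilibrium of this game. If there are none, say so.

For each player, find the best response to each opponent profile; mutual best responses are the pure NE.
Alex against (Normal, Light): payoffs 4, -3, 2 → best response Normal.
Alex against (Normal, Normal): payoffs -5, 1, 4 → best response Deep.
Alex against (Thorough, Light): payoffs 2, -1, 1 → best response Normal.
Alex against (Thorough, Normal): payoffs -2, 3, 1 → best response Thorough.
Bailey against (Normal, Light): payoffs 4, 2 → best response Normal.
Bailey against (Normal, Normal): payoffs -2, -1 → best response Thorough.
Bailey against (Thorough, Light): payoffs -4, 1 → best response Thorough.
Bailey against (Thorough, Normal): payoffs -5, -3 → best response Thorough.
Bailey against (Deep, Light): payoffs 1, -2 → best response Normal.
Bailey against (Deep, Normal): payoffs 5, 2 → best response Normal.
Casey against (Normal, Normal): payoffs 1, 5 → best response Normal.
Casey against (Normal, Thorough): payoffs -3, 5 → best response Normal.
Casey against (Thorough, Normal): payoffs 3, -1 → best response Light.
Casey against (Thorough, Thorough): payoffs -5, 1 → best response Normal.
Casey against (Deep, Normal): payoffs 5, 0 → best response Light.
Casey against (Deep, Thorough): payoffs 3, 4 → best response Normal.
Mutual best responses: (Thorough, Thorough, Normal).

(Thorough, Thorough, Normal)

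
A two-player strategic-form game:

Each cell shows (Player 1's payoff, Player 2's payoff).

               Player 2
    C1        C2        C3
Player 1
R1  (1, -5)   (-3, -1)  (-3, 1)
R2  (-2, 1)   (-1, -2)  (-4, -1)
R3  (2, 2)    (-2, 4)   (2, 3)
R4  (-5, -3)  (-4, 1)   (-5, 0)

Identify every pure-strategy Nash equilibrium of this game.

(R1, C1): Player 1 can switch to R3 (1 → 2). Not NE.
(R1, C2): Player 1 can switch to R2 (-3 → -1). Not NE.
(R1, C3): Player 1 can switch to R3 (-3 → 2). Not NE.
(R2, C1): Player 1 can switch to R1 (-2 → 1). Not NE.
(R2, C2): Player 2 can switch to C1 (-2 → 1). Not NE.
(R2, C3): Player 1 can switch to R1 (-4 → -3). Not NE.
(R3, C1): Player 2 can switch to C2 (2 → 4). Not NE.
(R3, C2): Player 1 can switch to R2 (-2 → -1). Not NE.
(R3, C3): Player 2 can switch to C2 (3 → 4). Not NE.
(R4, C1): Player 1 can switch to R1 (-5 → 1). Not NE.
(R4, C2): Player 1 can switch to R1 (-4 → -3). Not NE.
(R4, C3): Player 1 can switch to R1 (-5 → -3). Not NE.

No pure-strategy Nash equilibrium.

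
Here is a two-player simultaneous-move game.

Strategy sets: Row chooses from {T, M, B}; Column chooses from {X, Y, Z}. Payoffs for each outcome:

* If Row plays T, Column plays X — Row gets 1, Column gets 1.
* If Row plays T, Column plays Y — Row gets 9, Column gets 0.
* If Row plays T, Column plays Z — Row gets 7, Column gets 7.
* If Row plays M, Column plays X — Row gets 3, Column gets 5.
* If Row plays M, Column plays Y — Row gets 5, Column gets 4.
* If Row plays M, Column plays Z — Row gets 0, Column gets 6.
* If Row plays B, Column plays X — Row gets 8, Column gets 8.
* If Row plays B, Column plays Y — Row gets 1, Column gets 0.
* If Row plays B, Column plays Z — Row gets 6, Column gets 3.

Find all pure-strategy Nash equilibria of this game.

The pure Nash equilibria are (T, Z) and (B, X).

For each player, find the best response to each opponent profile; mutual best responses are the pure NE.
Row against X: payoffs 1, 3, 8 → best response B.
Row against Y: payoffs 9, 5, 1 → best response T.
Row against Z: payoffs 7, 0, 6 → best response T.
Column against T: payoffs 1, 0, 7 → best response Z.
Column against M: payoffs 5, 4, 6 → best response Z.
Column against B: payoffs 8, 0, 3 → best response X.
Mutual best responses: (T, Z); (B, X).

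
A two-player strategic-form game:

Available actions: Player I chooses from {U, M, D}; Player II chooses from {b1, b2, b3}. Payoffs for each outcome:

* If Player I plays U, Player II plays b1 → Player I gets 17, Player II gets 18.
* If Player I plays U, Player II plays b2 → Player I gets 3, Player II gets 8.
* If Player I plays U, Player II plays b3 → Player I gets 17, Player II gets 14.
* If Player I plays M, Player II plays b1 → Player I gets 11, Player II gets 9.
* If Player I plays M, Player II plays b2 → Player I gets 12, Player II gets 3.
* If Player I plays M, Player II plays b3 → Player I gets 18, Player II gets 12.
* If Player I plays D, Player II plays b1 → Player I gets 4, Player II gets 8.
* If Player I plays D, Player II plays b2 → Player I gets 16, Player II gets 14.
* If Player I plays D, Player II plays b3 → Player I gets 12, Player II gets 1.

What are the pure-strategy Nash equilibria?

(U, b1): Player I gets 17, best alternative 11; Player II gets 18, best alternative 14. No profitable deviation — NE.
(U, b2): Player I can switch to M (3 → 12). Not NE.
(U, b3): Player I can switch to M (17 → 18). Not NE.
(M, b1): Player I can switch to U (11 → 17). Not NE.
(M, b2): Player I can switch to D (12 → 16). Not NE.
(M, b3): Player I gets 18, best alternative 17; Player II gets 12, best alternative 9. No profitable deviation — NE.
(D, b1): Player I can switch to U (4 → 17). Not NE.
(D, b2): Player I gets 16, best alternative 12; Player II gets 14, best alternative 8. No profitable deviation — NE.
(D, b3): Player I can switch to U (12 → 17). Not NE.

The pure Nash equilibria are (U, b1), (M, b3), (D, b2).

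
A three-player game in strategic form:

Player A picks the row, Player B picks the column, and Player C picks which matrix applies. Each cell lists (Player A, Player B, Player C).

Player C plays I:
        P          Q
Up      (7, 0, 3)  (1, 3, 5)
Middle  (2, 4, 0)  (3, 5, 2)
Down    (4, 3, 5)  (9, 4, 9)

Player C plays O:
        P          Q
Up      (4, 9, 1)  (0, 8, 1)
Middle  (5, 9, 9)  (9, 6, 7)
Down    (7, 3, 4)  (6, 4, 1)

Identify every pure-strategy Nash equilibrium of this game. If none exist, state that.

The unique pure-strategy Nash equilibrium is (Down, Q, I).

Player A against (P, I): payoffs 7, 2, 4 → best response Up.
Player A against (P, O): payoffs 4, 5, 7 → best response Down.
Player A against (Q, I): payoffs 1, 3, 9 → best response Down.
Player A against (Q, O): payoffs 0, 9, 6 → best response Middle.
Player B against (Up, I): payoffs 0, 3 → best response Q.
Player B against (Up, O): payoffs 9, 8 → best response P.
Player B against (Middle, I): payoffs 4, 5 → best response Q.
Player B against (Middle, O): payoffs 9, 6 → best response P.
Player B against (Down, I): payoffs 3, 4 → best response Q.
Player B against (Down, O): payoffs 3, 4 → best response Q.
Player C against (Up, P): payoffs 3, 1 → best response I.
Player C against (Up, Q): payoffs 5, 1 → best response I.
Player C against (Middle, P): payoffs 0, 9 → best response O.
Player C against (Middle, Q): payoffs 2, 7 → best response O.
Player C against (Down, P): payoffs 5, 4 → best response I.
Player C against (Down, Q): payoffs 9, 1 → best response I.
Mutual best responses: (Down, Q, I).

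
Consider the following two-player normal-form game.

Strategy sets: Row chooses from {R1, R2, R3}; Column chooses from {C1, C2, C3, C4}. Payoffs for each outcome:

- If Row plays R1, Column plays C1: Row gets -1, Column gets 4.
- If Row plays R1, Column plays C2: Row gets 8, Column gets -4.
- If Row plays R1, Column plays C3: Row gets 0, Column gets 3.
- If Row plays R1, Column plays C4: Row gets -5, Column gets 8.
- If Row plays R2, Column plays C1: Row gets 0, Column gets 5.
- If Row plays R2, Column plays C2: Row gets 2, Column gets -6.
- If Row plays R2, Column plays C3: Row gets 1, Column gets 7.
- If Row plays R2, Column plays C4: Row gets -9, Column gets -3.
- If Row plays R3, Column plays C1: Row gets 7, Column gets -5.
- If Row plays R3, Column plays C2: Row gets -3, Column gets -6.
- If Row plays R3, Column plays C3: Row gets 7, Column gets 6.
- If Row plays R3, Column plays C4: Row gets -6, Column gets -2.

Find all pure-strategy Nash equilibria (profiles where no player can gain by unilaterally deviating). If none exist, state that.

Mark each player's best response to every combination of opponents' strategies; a profile where every player is best-responding is a pure Nash equilibrium.
Row against C1: payoffs -1, 0, 7 → best response R3.
Row against C2: payoffs 8, 2, -3 → best response R1.
Row against C3: payoffs 0, 1, 7 → best response R3.
Row against C4: payoffs -5, -9, -6 → best response R1.
Column against R1: payoffs 4, -4, 3, 8 → best response C4.
Column against R2: payoffs 5, -6, 7, -3 → best response C3.
Column against R3: payoffs -5, -6, 6, -2 → best response C3.
Mutual best responses: (R1, C4); (R3, C3).

Pure-strategy Nash equilibria: (R1, C4), (R3, C3)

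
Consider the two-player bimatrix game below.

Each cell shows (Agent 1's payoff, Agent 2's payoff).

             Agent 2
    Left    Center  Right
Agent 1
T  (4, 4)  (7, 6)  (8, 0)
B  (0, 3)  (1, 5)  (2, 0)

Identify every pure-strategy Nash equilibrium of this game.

Pure NE: (T, Center)

Agent 1 against Left: payoffs 4, 0 → best response T.
Agent 1 against Center: payoffs 7, 1 → best response T.
Agent 1 against Right: payoffs 8, 2 → best response T.
Agent 2 against T: payoffs 4, 6, 0 → best response Center.
Agent 2 against B: payoffs 3, 5, 0 → best response Center.
Mutual best responses: (T, Center).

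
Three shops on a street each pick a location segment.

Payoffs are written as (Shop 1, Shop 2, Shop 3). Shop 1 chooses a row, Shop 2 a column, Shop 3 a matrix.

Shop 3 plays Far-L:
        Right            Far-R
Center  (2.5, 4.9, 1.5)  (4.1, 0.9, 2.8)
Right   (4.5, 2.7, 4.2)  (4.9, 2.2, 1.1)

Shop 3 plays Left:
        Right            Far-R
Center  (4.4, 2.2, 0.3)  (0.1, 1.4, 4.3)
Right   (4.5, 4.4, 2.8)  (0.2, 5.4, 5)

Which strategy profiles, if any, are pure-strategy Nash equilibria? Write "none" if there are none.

(Right, Right, Far-L); (Right, Far-R, Left)

Shop 1 against (Right, Far-L): payoffs 2.5, 4.5 → best response Right.
Shop 1 against (Right, Left): payoffs 4.4, 4.5 → best response Right.
Shop 1 against (Far-R, Far-L): payoffs 4.1, 4.9 → best response Right.
Shop 1 against (Far-R, Left): payoffs 0.1, 0.2 → best response Right.
Shop 2 against (Center, Far-L): payoffs 4.9, 0.9 → best response Right.
Shop 2 against (Center, Left): payoffs 2.2, 1.4 → best response Right.
Shop 2 against (Right, Far-L): payoffs 2.7, 2.2 → best response Right.
Shop 2 against (Right, Left): payoffs 4.4, 5.4 → best response Far-R.
Shop 3 against (Center, Right): payoffs 1.5, 0.3 → best response Far-L.
Shop 3 against (Center, Far-R): payoffs 2.8, 4.3 → best response Left.
Shop 3 against (Right, Right): payoffs 4.2, 2.8 → best response Far-L.
Shop 3 against (Right, Far-R): payoffs 1.1, 5 → best response Left.
Mutual best responses: (Right, Right, Far-L); (Right, Far-R, Left).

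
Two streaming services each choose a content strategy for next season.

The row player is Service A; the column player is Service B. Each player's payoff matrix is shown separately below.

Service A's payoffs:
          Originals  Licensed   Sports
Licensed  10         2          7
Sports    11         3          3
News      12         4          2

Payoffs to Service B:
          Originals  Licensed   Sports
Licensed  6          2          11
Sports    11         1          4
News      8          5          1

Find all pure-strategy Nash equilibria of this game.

Service A against Originals: payoffs 10, 11, 12 → best response News.
Service A against Licensed: payoffs 2, 3, 4 → best response News.
Service A against Sports: payoffs 7, 3, 2 → best response Licensed.
Service B against Licensed: payoffs 6, 2, 11 → best response Sports.
Service B against Sports: payoffs 11, 1, 4 → best response Originals.
Service B against News: payoffs 8, 5, 1 → best response Originals.
Mutual best responses: (Licensed, Sports); (News, Originals).

Pure-strategy Nash equilibria: (Licensed, Sports); (News, Originals)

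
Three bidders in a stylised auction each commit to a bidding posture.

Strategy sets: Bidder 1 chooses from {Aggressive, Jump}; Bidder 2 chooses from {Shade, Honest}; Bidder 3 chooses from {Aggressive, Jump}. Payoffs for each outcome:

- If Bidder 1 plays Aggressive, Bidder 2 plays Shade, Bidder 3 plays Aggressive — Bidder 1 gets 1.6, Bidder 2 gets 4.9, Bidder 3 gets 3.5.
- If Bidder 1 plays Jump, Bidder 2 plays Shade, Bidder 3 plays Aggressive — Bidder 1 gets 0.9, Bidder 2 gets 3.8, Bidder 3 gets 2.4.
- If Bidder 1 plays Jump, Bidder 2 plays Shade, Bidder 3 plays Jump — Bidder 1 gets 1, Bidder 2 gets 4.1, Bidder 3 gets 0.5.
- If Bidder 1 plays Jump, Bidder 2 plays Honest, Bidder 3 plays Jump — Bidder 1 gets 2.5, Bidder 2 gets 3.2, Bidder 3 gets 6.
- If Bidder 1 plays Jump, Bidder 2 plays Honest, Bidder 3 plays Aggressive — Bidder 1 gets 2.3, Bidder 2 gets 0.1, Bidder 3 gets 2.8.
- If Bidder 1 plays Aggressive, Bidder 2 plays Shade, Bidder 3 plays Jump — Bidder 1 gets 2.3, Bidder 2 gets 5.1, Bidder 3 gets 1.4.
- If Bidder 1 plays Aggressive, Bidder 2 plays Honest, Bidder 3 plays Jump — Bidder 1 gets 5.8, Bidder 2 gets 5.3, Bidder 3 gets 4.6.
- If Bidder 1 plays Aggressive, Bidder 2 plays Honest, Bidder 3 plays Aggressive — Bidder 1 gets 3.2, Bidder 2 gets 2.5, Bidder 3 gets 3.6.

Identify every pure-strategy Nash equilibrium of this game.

Bidder 1 against (Shade, Aggressive): payoffs 1.6, 0.9 → best response Aggressive.
Bidder 1 against (Shade, Jump): payoffs 2.3, 1 → best response Aggressive.
Bidder 1 against (Honest, Aggressive): payoffs 3.2, 2.3 → best response Aggressive.
Bidder 1 against (Honest, Jump): payoffs 5.8, 2.5 → best response Aggressive.
Bidder 2 against (Aggressive, Aggressive): payoffs 4.9, 2.5 → best response Shade.
Bidder 2 against (Aggressive, Jump): payoffs 5.1, 5.3 → best response Honest.
Bidder 2 against (Jump, Aggressive): payoffs 3.8, 0.1 → best response Shade.
Bidder 2 against (Jump, Jump): payoffs 4.1, 3.2 → best response Shade.
Bidder 3 against (Aggressive, Shade): payoffs 3.5, 1.4 → best response Aggressive.
Bidder 3 against (Aggressive, Honest): payoffs 3.6, 4.6 → best response Jump.
Bidder 3 against (Jump, Shade): payoffs 2.4, 0.5 → best response Aggressive.
Bidder 3 against (Jump, Honest): payoffs 2.8, 6 → best response Jump.
Mutual best responses: (Aggressive, Shade, Aggressive); (Aggressive, Honest, Jump).

Pure-strategy Nash equilibria: (Aggressive, Shade, Aggressive) and (Aggressive, Honest, Jump)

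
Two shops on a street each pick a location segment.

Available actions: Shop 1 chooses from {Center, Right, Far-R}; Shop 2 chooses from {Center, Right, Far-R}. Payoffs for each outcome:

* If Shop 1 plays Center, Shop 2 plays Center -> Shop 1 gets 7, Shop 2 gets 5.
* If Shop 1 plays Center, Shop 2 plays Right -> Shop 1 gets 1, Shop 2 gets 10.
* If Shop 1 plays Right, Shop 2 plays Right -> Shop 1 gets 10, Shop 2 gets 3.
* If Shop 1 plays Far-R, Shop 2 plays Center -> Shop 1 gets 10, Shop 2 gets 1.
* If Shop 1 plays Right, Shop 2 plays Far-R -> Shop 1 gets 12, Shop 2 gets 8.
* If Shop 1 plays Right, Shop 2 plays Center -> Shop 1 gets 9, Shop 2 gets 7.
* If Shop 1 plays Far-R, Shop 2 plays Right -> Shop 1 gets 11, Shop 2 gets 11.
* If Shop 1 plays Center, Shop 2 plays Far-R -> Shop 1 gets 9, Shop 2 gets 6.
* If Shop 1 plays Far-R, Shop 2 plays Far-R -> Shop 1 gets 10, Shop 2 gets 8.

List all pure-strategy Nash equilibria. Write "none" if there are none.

Shop 1 against Center: payoffs 7, 9, 10 → best response Far-R.
Shop 1 against Right: payoffs 1, 10, 11 → best response Far-R.
Shop 1 against Far-R: payoffs 9, 12, 10 → best response Right.
Shop 2 against Center: payoffs 5, 10, 6 → best response Right.
Shop 2 against Right: payoffs 7, 3, 8 → best response Far-R.
Shop 2 against Far-R: payoffs 1, 11, 8 → best response Right.
Mutual best responses: (Right, Far-R); (Far-R, Right).

The pure Nash equilibria are (Right, Far-R); (Far-R, Right).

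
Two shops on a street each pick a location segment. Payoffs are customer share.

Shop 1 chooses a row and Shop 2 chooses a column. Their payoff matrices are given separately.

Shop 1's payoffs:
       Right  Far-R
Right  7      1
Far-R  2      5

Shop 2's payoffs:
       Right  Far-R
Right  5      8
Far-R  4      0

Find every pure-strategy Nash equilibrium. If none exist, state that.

Shop 1 against Right: payoffs 7, 2 → best response Right.
Shop 1 against Far-R: payoffs 1, 5 → best response Far-R.
Shop 2 against Right: payoffs 5, 8 → best response Far-R.
Shop 2 against Far-R: payoffs 4, 0 → best response Right.
No profile is a mutual best response for all players.

none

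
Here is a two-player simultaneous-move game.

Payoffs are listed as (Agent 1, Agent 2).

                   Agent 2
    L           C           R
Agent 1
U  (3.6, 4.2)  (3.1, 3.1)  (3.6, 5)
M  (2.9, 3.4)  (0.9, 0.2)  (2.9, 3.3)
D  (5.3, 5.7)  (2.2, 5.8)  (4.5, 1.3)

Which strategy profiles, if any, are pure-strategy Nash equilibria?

Agent 1 against L: payoffs 3.6, 2.9, 5.3 → best response D.
Agent 1 against C: payoffs 3.1, 0.9, 2.2 → best response U.
Agent 1 against R: payoffs 3.6, 2.9, 4.5 → best response D.
Agent 2 against U: payoffs 4.2, 3.1, 5 → best response R.
Agent 2 against M: payoffs 3.4, 0.2, 3.3 → best response L.
Agent 2 against D: payoffs 5.7, 5.8, 1.3 → best response C.
No profile is a mutual best response for all players.

This game has no pure Nash equilibrium.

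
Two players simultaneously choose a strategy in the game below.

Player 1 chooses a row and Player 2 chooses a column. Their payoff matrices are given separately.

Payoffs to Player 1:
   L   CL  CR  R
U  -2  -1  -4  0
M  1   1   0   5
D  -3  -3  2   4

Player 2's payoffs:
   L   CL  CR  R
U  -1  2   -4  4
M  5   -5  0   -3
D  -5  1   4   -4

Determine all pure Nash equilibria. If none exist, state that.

The pure Nash equilibria are (M, L) and (D, CR).

Check each profile: it is a Nash equilibrium iff no player can strictly gain by switching unilaterally.
(U, L): Player 1 can switch to M (-2 → 1). Not NE.
(U, CL): Player 1 can switch to M (-1 → 1). Not NE.
(U, CR): Player 1 can switch to M (-4 → 0). Not NE.
(U, R): Player 1 can switch to M (0 → 5). Not NE.
(M, L): Player 1 gets 1, best alternative -2; Player 2 gets 5, best alternative 0. No profitable deviation — NE.
(M, CL): Player 2 can switch to L (-5 → 5). Not NE.
(M, CR): Player 1 can switch to D (0 → 2). Not NE.
(M, R): Player 2 can switch to L (-3 → 5). Not NE.
(D, L): Player 1 can switch to U (-3 → -2). Not NE.
(D, CL): Player 1 can switch to U (-3 → -1). Not NE.
(D, CR): Player 1 gets 2, best alternative 0; Player 2 gets 4, best alternative 1. No profitable deviation — NE.
(D, R): Player 1 can switch to M (4 → 5). Not NE.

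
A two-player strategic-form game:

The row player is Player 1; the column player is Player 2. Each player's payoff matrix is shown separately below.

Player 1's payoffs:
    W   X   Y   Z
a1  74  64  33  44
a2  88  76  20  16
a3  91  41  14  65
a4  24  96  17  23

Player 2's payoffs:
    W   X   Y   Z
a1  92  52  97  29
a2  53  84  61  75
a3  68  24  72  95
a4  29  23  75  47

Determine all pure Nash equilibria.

(a1, W): Player 1 can switch to a2 (74 → 88). Not NE.
(a1, X): Player 1 can switch to a2 (64 → 76). Not NE.
(a1, Y): Player 1 gets 33, best alternative 20; Player 2 gets 97, best alternative 92. No profitable deviation — NE.
(a1, Z): Player 1 can switch to a3 (44 → 65). Not NE.
(a2, W): Player 1 can switch to a3 (88 → 91). Not NE.
(a2, X): Player 1 can switch to a4 (76 → 96). Not NE.
(a2, Y): Player 1 can switch to a1 (20 → 33). Not NE.
(a2, Z): Player 1 can switch to a1 (16 → 44). Not NE.
(a3, W): Player 2 can switch to Y (68 → 72). Not NE.
(a3, X): Player 1 can switch to a1 (41 → 64). Not NE.
(a3, Y): Player 1 can switch to a1 (14 → 33). Not NE.
(a3, Z): Player 1 gets 65, best alternative 44; Player 2 gets 95, best alternative 72. No profitable deviation — NE.
(a4, W): Player 1 can switch to a1 (24 → 74). Not NE.
(a4, X): Player 2 can switch to W (23 → 29). Not NE.
(The remaining 2 profiles each have a profitable deviation by the same check.)

(a1, Y), (a3, Z)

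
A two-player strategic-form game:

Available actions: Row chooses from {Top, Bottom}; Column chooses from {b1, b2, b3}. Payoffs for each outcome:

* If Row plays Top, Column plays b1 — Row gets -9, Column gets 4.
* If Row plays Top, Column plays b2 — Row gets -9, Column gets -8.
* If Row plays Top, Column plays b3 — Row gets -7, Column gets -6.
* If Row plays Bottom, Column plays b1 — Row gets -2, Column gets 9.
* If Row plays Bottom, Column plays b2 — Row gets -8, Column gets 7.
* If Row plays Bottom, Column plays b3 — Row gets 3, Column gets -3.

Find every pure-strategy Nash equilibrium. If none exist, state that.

Row against b1: payoffs -9, -2 → best response Bottom.
Row against b2: payoffs -9, -8 → best response Bottom.
Row against b3: payoffs -7, 3 → best response Bottom.
Column against Top: payoffs 4, -8, -6 → best response b1.
Column against Bottom: payoffs 9, 7, -3 → best response b1.
Mutual best responses: (Bottom, b1).

The unique pure-strategy Nash equilibrium is (Bottom, b1).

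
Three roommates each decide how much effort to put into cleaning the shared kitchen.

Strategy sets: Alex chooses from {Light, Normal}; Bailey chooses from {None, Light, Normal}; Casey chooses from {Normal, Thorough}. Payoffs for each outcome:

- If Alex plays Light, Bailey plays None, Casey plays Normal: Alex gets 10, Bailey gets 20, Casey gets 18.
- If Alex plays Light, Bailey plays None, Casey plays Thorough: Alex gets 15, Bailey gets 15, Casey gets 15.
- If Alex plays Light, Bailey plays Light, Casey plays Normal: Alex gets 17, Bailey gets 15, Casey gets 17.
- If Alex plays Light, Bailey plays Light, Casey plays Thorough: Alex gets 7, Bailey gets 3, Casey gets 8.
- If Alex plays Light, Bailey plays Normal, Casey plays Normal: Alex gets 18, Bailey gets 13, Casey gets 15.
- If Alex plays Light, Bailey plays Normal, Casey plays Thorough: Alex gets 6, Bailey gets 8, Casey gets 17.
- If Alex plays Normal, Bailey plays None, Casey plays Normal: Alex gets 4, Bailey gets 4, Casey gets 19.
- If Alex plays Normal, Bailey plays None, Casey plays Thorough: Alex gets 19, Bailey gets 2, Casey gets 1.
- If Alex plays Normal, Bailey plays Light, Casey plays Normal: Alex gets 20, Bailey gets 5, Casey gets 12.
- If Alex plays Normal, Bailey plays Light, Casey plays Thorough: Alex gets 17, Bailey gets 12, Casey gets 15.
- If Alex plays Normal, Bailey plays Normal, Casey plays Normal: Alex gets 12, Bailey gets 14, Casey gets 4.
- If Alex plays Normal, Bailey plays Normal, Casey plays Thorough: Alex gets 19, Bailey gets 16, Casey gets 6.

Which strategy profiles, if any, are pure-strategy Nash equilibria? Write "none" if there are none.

Pure-strategy Nash equilibria: (Light, None, Normal) and (Normal, Normal, Thorough)

Alex against (None, Normal): payoffs 10, 4 → best response Light.
Alex against (None, Thorough): payoffs 15, 19 → best response Normal.
Alex against (Light, Normal): payoffs 17, 20 → best response Normal.
Alex against (Light, Thorough): payoffs 7, 17 → best response Normal.
Alex against (Normal, Normal): payoffs 18, 12 → best response Light.
Alex against (Normal, Thorough): payoffs 6, 19 → best response Normal.
Bailey against (Light, Normal): payoffs 20, 15, 13 → best response None.
Bailey against (Light, Thorough): payoffs 15, 3, 8 → best response None.
Bailey against (Normal, Normal): payoffs 4, 5, 14 → best response Normal.
Bailey against (Normal, Thorough): payoffs 2, 12, 16 → best response Normal.
Casey against (Light, None): payoffs 18, 15 → best response Normal.
Casey against (Light, Light): payoffs 17, 8 → best response Normal.
Casey against (Light, Normal): payoffs 15, 17 → best response Thorough.
Casey against (Normal, None): payoffs 19, 1 → best response Normal.
Casey against (Normal, Light): payoffs 12, 15 → best response Thorough.
Casey against (Normal, Normal): payoffs 4, 6 → best response Thorough.
Mutual best responses: (Light, None, Normal); (Normal, Normal, Thorough).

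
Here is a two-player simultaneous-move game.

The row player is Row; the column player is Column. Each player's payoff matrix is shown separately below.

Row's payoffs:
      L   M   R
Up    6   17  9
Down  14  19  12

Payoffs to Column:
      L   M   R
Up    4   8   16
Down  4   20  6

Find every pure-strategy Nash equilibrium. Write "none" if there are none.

(Down, M)

(Up, L): Row can switch to Down (6 → 14). Not NE.
(Up, M): Row can switch to Down (17 → 19). Not NE.
(Up, R): Row can switch to Down (9 → 12). Not NE.
(Down, L): Column can switch to M (4 → 20). Not NE.
(Down, M): Row gets 19, best alternative 17; Column gets 20, best alternative 6. No profitable deviation — NE.
(Down, R): Column can switch to M (6 → 20). Not NE.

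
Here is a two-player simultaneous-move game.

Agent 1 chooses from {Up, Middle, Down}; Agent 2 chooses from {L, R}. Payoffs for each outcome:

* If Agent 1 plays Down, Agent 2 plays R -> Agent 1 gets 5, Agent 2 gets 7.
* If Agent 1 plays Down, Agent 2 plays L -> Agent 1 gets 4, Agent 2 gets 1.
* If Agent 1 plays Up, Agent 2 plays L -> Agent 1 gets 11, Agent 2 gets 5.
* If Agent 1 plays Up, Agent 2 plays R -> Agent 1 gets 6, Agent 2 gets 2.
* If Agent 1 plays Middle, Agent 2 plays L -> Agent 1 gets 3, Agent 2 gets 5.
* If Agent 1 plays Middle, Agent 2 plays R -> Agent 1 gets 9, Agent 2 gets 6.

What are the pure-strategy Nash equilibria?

Pure-strategy Nash equilibria: (Up, L), (Middle, R)

Agent 1 against L: payoffs 11, 3, 4 → best response Up.
Agent 1 against R: payoffs 6, 9, 5 → best response Middle.
Agent 2 against Up: payoffs 5, 2 → best response L.
Agent 2 against Middle: payoffs 5, 6 → best response R.
Agent 2 against Down: payoffs 1, 7 → best response R.
Mutual best responses: (Up, L); (Middle, R).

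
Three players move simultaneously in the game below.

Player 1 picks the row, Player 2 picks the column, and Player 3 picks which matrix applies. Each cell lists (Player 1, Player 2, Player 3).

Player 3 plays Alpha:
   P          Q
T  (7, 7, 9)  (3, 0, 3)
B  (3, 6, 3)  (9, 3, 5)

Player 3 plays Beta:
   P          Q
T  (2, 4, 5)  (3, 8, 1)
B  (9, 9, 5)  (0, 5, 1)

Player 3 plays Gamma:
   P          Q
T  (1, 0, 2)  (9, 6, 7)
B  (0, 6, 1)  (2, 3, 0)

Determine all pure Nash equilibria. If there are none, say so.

(T, P, Alpha), (T, Q, Gamma), (B, P, Beta)

For each player, find the best response to each opponent profile; mutual best responses are the pure NE.
Player 1 against (P, Alpha): payoffs 7, 3 → best response T.
Player 1 against (P, Beta): payoffs 2, 9 → best response B.
Player 1 against (P, Gamma): payoffs 1, 0 → best response T.
Player 1 against (Q, Alpha): payoffs 3, 9 → best response B.
Player 1 against (Q, Beta): payoffs 3, 0 → best response T.
Player 1 against (Q, Gamma): payoffs 9, 2 → best response T.
Player 2 against (T, Alpha): payoffs 7, 0 → best response P.
Player 2 against (T, Beta): payoffs 4, 8 → best response Q.
Player 2 against (T, Gamma): payoffs 0, 6 → best response Q.
Player 2 against (B, Alpha): payoffs 6, 3 → best response P.
Player 2 against (B, Beta): payoffs 9, 5 → best response P.
Player 2 against (B, Gamma): payoffs 6, 3 → best response P.
Player 3 against (T, P): payoffs 9, 5, 2 → best response Alpha.
Player 3 against (T, Q): payoffs 3, 1, 7 → best response Gamma.
Player 3 against (B, P): payoffs 3, 5, 1 → best response Beta.
Player 3 against (B, Q): payoffs 5, 1, 0 → best response Alpha.
Mutual best responses: (T, P, Alpha); (T, Q, Gamma); (B, P, Beta).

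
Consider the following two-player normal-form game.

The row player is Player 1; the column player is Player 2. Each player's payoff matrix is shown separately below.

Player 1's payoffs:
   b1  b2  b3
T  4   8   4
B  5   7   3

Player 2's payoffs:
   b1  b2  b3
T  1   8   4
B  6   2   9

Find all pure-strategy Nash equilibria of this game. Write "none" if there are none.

Player 1 against b1: payoffs 4, 5 → best response B.
Player 1 against b2: payoffs 8, 7 → best response T.
Player 1 against b3: payoffs 4, 3 → best response T.
Player 2 against T: payoffs 1, 8, 4 → best response b2.
Player 2 against B: payoffs 6, 2, 9 → best response b3.
Mutual best responses: (T, b2).

(T, b2)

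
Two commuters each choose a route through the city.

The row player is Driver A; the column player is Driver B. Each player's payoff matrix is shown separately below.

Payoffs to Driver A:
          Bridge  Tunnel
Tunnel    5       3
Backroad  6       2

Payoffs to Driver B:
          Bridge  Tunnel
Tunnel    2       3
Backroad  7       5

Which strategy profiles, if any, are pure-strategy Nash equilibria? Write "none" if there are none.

(Tunnel, Bridge): Driver A can switch to Backroad (5 → 6). Not NE.
(Tunnel, Tunnel): Driver A gets 3, best alternative 2; Driver B gets 3, best alternative 2. No profitable deviation — NE.
(Backroad, Bridge): Driver A gets 6, best alternative 5; Driver B gets 7, best alternative 5. No profitable deviation — NE.
(Backroad, Tunnel): Driver A can switch to Tunnel (2 → 3). Not NE.

The pure Nash equilibria are (Tunnel, Tunnel) and (Backroad, Bridge).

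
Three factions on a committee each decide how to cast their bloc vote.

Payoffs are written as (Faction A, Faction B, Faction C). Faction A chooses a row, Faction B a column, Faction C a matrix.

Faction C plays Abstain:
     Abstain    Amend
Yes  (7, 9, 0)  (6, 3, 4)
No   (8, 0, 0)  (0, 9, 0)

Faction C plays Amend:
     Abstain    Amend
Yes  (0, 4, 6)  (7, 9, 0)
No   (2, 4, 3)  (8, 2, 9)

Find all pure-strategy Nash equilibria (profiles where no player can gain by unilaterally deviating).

Faction A against (Abstain, Abstain): payoffs 7, 8 → best response No.
Faction A against (Abstain, Amend): payoffs 0, 2 → best response No.
Faction A against (Amend, Abstain): payoffs 6, 0 → best response Yes.
Faction A against (Amend, Amend): payoffs 7, 8 → best response No.
Faction B against (Yes, Abstain): payoffs 9, 3 → best response Abstain.
Faction B against (Yes, Amend): payoffs 4, 9 → best response Amend.
Faction B against (No, Abstain): payoffs 0, 9 → best response Amend.
Faction B against (No, Amend): payoffs 4, 2 → best response Abstain.
Faction C against (Yes, Abstain): payoffs 0, 6 → best response Amend.
Faction C against (Yes, Amend): payoffs 4, 0 → best response Abstain.
Faction C against (No, Abstain): payoffs 0, 3 → best response Amend.
Faction C against (No, Amend): payoffs 0, 9 → best response Amend.
Mutual best responses: (No, Abstain, Amend).

The unique pure-strategy Nash equilibrium is (No, Abstain, Amend).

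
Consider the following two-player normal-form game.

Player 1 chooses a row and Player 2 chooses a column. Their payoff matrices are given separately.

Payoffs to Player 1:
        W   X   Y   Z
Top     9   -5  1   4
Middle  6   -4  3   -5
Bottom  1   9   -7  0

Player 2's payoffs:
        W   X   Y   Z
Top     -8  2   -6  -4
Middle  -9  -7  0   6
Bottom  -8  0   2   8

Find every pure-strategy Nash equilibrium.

Player 1 against W: payoffs 9, 6, 1 → best response Top.
Player 1 against X: payoffs -5, -4, 9 → best response Bottom.
Player 1 against Y: payoffs 1, 3, -7 → best response Middle.
Player 1 against Z: payoffs 4, -5, 0 → best response Top.
Player 2 against Top: payoffs -8, 2, -6, -4 → best response X.
Player 2 against Middle: payoffs -9, -7, 0, 6 → best response Z.
Player 2 against Bottom: payoffs -8, 0, 2, 8 → best response Z.
No profile is a mutual best response for all players.

This game has no pure Nash equilibrium.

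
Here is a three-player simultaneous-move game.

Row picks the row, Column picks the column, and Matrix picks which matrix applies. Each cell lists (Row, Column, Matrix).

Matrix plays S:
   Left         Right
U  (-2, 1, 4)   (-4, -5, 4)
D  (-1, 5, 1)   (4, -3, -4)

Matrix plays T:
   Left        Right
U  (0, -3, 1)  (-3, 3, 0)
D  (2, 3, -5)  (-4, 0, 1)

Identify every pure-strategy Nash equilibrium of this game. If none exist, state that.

(U, Left, S): Row can switch to D (-2 → -1). Not NE.
(U, Left, T): Row can switch to D (0 → 2). Not NE.
(U, Right, S): Row can switch to D (-4 → 4). Not NE.
(U, Right, T): Matrix can switch to S (0 → 4). Not NE.
(D, Left, S): Row gets -1, best alternative -2; Column gets 5, best alternative -3; Matrix gets 1, best alternative -5. No profitable deviation — NE.
(D, Left, T): Matrix can switch to S (-5 → 1). Not NE.
(D, Right, S): Column can switch to Left (-3 → 5). Not NE.
(D, Right, T): Row can switch to U (-4 → -3). Not NE.

The unique pure-strategy Nash equilibrium is (D, Left, S).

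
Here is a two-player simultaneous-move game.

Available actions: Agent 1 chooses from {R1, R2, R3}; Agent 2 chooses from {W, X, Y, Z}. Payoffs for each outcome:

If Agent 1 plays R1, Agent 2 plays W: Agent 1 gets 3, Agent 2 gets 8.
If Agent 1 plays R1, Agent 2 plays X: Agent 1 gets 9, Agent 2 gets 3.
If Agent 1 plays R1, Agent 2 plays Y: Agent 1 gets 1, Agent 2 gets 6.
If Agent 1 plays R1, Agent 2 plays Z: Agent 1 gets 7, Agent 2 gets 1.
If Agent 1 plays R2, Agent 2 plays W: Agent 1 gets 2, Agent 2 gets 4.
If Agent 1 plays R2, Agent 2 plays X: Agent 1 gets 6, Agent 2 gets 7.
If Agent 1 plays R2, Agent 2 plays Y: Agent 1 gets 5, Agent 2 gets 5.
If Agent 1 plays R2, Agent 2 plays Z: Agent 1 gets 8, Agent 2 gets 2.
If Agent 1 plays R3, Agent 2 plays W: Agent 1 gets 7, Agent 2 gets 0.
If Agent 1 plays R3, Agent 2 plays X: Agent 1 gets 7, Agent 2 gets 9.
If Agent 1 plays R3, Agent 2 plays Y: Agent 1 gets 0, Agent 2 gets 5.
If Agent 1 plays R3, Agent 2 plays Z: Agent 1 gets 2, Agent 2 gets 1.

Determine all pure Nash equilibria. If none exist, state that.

There is no pure-strategy Nash equilibrium.

For each strategy profile, look for a profitable unilateral deviation.
(R1, W): Agent 1 can switch to R3 (3 → 7). Not NE.
(R1, X): Agent 2 can switch to W (3 → 8). Not NE.
(R1, Y): Agent 1 can switch to R2 (1 → 5). Not NE.
(R1, Z): Agent 1 can switch to R2 (7 → 8). Not NE.
(R2, W): Agent 1 can switch to R1 (2 → 3). Not NE.
(R2, X): Agent 1 can switch to R1 (6 → 9). Not NE.
(R2, Y): Agent 2 can switch to X (5 → 7). Not NE.
(R2, Z): Agent 2 can switch to W (2 → 4). Not NE.
(R3, W): Agent 2 can switch to X (0 → 9). Not NE.
(R3, X): Agent 1 can switch to R1 (7 → 9). Not NE.
(The remaining 2 profiles each have a profitable deviation by the same check.)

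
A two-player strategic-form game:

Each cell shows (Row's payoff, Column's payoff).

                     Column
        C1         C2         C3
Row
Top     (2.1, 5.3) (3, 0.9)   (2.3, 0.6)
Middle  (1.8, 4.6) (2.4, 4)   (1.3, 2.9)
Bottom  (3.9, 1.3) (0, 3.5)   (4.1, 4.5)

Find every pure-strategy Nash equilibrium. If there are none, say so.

Mark each player's best response to every combination of opponents' strategies; a profile where every player is best-responding is a pure Nash equilibrium.
Row against C1: payoffs 2.1, 1.8, 3.9 → best response Bottom.
Row against C2: payoffs 3, 2.4, 0 → best response Top.
Row against C3: payoffs 2.3, 1.3, 4.1 → best response Bottom.
Column against Top: payoffs 5.3, 0.9, 0.6 → best response C1.
Column against Middle: payoffs 4.6, 4, 2.9 → best response C1.
Column against Bottom: payoffs 1.3, 3.5, 4.5 → best response C3.
Mutual best responses: (Bottom, C3).

(Bottom, C3)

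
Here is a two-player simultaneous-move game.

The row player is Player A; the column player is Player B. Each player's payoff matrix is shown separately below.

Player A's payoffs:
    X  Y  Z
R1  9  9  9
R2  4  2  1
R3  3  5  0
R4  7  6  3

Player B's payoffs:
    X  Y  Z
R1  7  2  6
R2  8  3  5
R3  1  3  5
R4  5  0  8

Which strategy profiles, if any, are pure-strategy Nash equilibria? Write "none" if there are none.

(R1, X): Player A gets 9, best alternative 7; Player B gets 7, best alternative 6. No profitable deviation — NE.
(R1, Y): Player B can switch to X (2 → 7). Not NE.
(R1, Z): Player B can switch to X (6 → 7). Not NE.
(R2, X): Player A can switch to R1 (4 → 9). Not NE.
(R2, Y): Player A can switch to R1 (2 → 9). Not NE.
(R2, Z): Player A can switch to R1 (1 → 9). Not NE.
(R3, X): Player A can switch to R1 (3 → 9). Not NE.
(R3, Y): Player A can switch to R1 (5 → 9). Not NE.
(R3, Z): Player A can switch to R1 (0 → 9). Not NE.
(R4, X): Player A can switch to R1 (7 → 9). Not NE.
(R4, Y): Player A can switch to R1 (6 → 9). Not NE.
(R4, Z): Player A can switch to R1 (3 → 9). Not NE.

Pure NE: (R1, X)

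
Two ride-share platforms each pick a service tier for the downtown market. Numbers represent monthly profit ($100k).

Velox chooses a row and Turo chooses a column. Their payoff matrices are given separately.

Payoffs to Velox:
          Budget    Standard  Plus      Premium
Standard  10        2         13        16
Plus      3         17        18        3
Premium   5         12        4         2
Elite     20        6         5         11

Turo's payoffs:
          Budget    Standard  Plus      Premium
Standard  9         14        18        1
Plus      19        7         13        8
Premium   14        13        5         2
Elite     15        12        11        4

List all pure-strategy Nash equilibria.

The unique pure-strategy Nash equilibrium is (Elite, Budget).

Velox against Budget: payoffs 10, 3, 5, 20 → best response Elite.
Velox against Standard: payoffs 2, 17, 12, 6 → best response Plus.
Velox against Plus: payoffs 13, 18, 4, 5 → best response Plus.
Velox against Premium: payoffs 16, 3, 2, 11 → best response Standard.
Turo against Standard: payoffs 9, 14, 18, 1 → best response Plus.
Turo against Plus: payoffs 19, 7, 13, 8 → best response Budget.
Turo against Premium: payoffs 14, 13, 5, 2 → best response Budget.
Turo against Elite: payoffs 15, 12, 11, 4 → best response Budget.
Mutual best responses: (Elite, Budget).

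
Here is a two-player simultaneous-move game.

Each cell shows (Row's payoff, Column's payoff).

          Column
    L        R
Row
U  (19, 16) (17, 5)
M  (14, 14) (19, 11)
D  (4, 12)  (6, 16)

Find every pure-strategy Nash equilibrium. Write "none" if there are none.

Row against L: payoffs 19, 14, 4 → best response U.
Row against R: payoffs 17, 19, 6 → best response M.
Column against U: payoffs 16, 5 → best response L.
Column against M: payoffs 14, 11 → best response L.
Column against D: payoffs 12, 16 → best response R.
Mutual best responses: (U, L).

(U, L)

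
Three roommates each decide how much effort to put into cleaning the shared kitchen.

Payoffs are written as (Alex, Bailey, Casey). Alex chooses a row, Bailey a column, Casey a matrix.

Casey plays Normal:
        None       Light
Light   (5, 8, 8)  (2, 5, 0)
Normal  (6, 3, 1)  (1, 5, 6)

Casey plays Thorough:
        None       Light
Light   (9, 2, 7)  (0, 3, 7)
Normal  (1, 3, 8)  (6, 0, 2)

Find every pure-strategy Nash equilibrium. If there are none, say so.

There is no pure-strategy Nash equilibrium.

Alex against (None, Normal): payoffs 5, 6 → best response Normal.
Alex against (None, Thorough): payoffs 9, 1 → best response Light.
Alex against (Light, Normal): payoffs 2, 1 → best response Light.
Alex against (Light, Thorough): payoffs 0, 6 → best response Normal.
Bailey against (Light, Normal): payoffs 8, 5 → best response None.
Bailey against (Light, Thorough): payoffs 2, 3 → best response Light.
Bailey against (Normal, Normal): payoffs 3, 5 → best response Light.
Bailey against (Normal, Thorough): payoffs 3, 0 → best response None.
Casey against (Light, None): payoffs 8, 7 → best response Normal.
Casey against (Light, Light): payoffs 0, 7 → best response Thorough.
Casey against (Normal, None): payoffs 1, 8 → best response Thorough.
Casey against (Normal, Light): payoffs 6, 2 → best response Normal.
No profile is a mutual best response for all players.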